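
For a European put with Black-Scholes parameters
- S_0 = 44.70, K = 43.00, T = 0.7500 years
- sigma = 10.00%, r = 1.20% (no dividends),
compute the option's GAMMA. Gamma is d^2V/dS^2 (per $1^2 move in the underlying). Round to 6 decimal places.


d1 = 0.5949408147; d2 = 0.5083382743
phi(d1) = 0.3342333692; exp(-qT) = 1.0000000000; exp(-rT) = 0.9910403788
Gamma = exp(-qT) * phi(d1) / (S * sigma * sqrt(T)) = 1.0000000000 * 0.3342333692 / (44.7000 * 0.1000 * 0.8660254038) = 0.086340

Answer: Gamma = 0.086340


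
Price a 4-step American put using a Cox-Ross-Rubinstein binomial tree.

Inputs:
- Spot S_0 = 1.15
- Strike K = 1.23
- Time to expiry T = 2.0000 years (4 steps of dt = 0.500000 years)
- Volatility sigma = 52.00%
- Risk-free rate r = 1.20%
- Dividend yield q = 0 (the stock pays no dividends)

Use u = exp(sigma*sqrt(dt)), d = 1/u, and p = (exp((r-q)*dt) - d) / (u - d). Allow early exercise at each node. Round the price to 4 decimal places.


Answer: Price = V(0,0) = 0.3625

Derivation:
dt = T/N = 0.500000
u = exp(sigma*sqrt(dt)) = 1.444402; d = 1/u = 0.692328
p = (exp((r-q)*dt) - d) / (u - d) = 0.417100
Discount per step: exp(-r*dt) = 0.994018
Stock lattice S(k, i) with i counting down-moves:
  k=0: S(0,0) = 1.1500
  k=1: S(1,0) = 1.6611; S(1,1) = 0.7962
  k=2: S(2,0) = 2.3992; S(2,1) = 1.1500; S(2,2) = 0.5512
  k=3: S(3,0) = 3.4655; S(3,1) = 1.6611; S(3,2) = 0.7962; S(3,3) = 0.3816
  k=4: S(4,0) = 5.0055; S(4,1) = 2.3992; S(4,2) = 1.1500; S(4,3) = 0.5512; S(4,4) = 0.2642
Terminal payoffs V(N, i) = max(K - S_T, 0):
  V(4,0) = 0.000000; V(4,1) = 0.000000; V(4,2) = 0.080000; V(4,3) = 0.678784; V(4,4) = 0.965792
Backward induction: V(k, i) = exp(-r*dt) * [p * V(k+1, i) + (1-p) * V(k+1, i+1)]; then take max(V_cont, immediate exercise) for American.
  V(3,0) = exp(-r*dt) * [p*0.000000 + (1-p)*0.000000] = 0.000000; exercise = 0.000000; V(3,0) = max -> 0.000000
  V(3,1) = exp(-r*dt) * [p*0.000000 + (1-p)*0.080000] = 0.046353; exercise = 0.000000; V(3,1) = max -> 0.046353
  V(3,2) = exp(-r*dt) * [p*0.080000 + (1-p)*0.678784] = 0.426465; exercise = 0.433823; V(3,2) = max -> 0.433823
  V(3,3) = exp(-r*dt) * [p*0.678784 + (1-p)*0.965792] = 0.841020; exercise = 0.848378; V(3,3) = max -> 0.848378
  V(2,0) = exp(-r*dt) * [p*0.000000 + (1-p)*0.046353] = 0.026858; exercise = 0.000000; V(2,0) = max -> 0.026858
  V(2,1) = exp(-r*dt) * [p*0.046353 + (1-p)*0.433823] = 0.270581; exercise = 0.080000; V(2,1) = max -> 0.270581
  V(2,2) = exp(-r*dt) * [p*0.433823 + (1-p)*0.848378] = 0.671426; exercise = 0.678784; V(2,2) = max -> 0.678784
  V(1,0) = exp(-r*dt) * [p*0.026858 + (1-p)*0.270581] = 0.167913; exercise = 0.000000; V(1,0) = max -> 0.167913
  V(1,1) = exp(-r*dt) * [p*0.270581 + (1-p)*0.678784] = 0.505481; exercise = 0.433823; V(1,1) = max -> 0.505481
  V(0,0) = exp(-r*dt) * [p*0.167913 + (1-p)*0.505481] = 0.362500; exercise = 0.080000; V(0,0) = max -> 0.362500


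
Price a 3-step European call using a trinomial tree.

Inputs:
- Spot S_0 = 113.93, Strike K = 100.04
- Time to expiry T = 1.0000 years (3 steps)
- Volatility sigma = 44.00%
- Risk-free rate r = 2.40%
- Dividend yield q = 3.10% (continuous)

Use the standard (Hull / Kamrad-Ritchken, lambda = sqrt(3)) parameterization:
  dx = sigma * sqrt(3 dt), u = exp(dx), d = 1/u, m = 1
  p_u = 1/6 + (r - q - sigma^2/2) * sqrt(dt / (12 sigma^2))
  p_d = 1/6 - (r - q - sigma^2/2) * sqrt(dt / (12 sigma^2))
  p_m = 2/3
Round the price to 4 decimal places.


Answer: Price = V(0,0) = 25.1222

Derivation:
dt = T/N = 0.333333; dx = sigma*sqrt(3*dt) = 0.440000
u = exp(dx) = 1.552707; d = 1/u = 0.644036
p_u = 0.127348, p_m = 0.666667, p_d = 0.205985
Discount per step: exp(-r*dt) = 0.992032
Stock lattice S(k, j) with j the centered position index:
  k=0: S(0,+0) = 113.9300
  k=1: S(1,-1) = 73.3751; S(1,+0) = 113.9300; S(1,+1) = 176.8999
  k=2: S(2,-2) = 47.2562; S(2,-1) = 73.3751; S(2,+0) = 113.9300; S(2,+1) = 176.8999; S(2,+2) = 274.6738
  k=3: S(3,-3) = 30.4347; S(3,-2) = 47.2562; S(3,-1) = 73.3751; S(3,+0) = 113.9300; S(3,+1) = 176.8999; S(3,+2) = 274.6738; S(3,+3) = 426.4880
Terminal payoffs V(N, j) = max(S_T - K, 0):
  V(3,-3) = 0.000000; V(3,-2) = 0.000000; V(3,-1) = 0.000000; V(3,+0) = 13.890000; V(3,+1) = 76.859933; V(3,+2) = 174.633804; V(3,+3) = 326.447998
Backward induction: V(k, j) = exp(-r*dt) * [p_u * V(k+1, j+1) + p_m * V(k+1, j) + p_d * V(k+1, j-1)]
  V(2,-2) = exp(-r*dt) * [p_u*0.000000 + p_m*0.000000 + p_d*0.000000] = 0.000000
  V(2,-1) = exp(-r*dt) * [p_u*13.890000 + p_m*0.000000 + p_d*0.000000] = 1.754776
  V(2,+0) = exp(-r*dt) * [p_u*76.859933 + p_m*13.890000 + p_d*0.000000] = 18.896220
  V(2,+1) = exp(-r*dt) * [p_u*174.633804 + p_m*76.859933 + p_d*13.890000] = 75.732148
  V(2,+2) = exp(-r*dt) * [p_u*326.447998 + p_m*174.633804 + p_d*76.859933] = 172.442106
  V(1,-1) = exp(-r*dt) * [p_u*18.896220 + p_m*1.754776 + p_d*0.000000] = 3.547760
  V(1,+0) = exp(-r*dt) * [p_u*75.732148 + p_m*18.896220 + p_d*1.754776] = 22.423206
  V(1,+1) = exp(-r*dt) * [p_u*172.442106 + p_m*75.732148 + p_d*18.896220] = 75.732386
  V(0,+0) = exp(-r*dt) * [p_u*75.732386 + p_m*22.423206 + p_d*3.547760] = 25.122210


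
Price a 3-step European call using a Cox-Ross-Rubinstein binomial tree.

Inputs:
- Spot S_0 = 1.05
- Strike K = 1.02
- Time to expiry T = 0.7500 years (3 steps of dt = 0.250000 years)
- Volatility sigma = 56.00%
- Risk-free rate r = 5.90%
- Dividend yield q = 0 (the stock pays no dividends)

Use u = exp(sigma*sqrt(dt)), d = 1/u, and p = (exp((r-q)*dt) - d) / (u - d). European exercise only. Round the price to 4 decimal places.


Answer: Price = V(0,0) = 0.2487

Derivation:
dt = T/N = 0.250000
u = exp(sigma*sqrt(dt)) = 1.323130; d = 1/u = 0.755784
p = (exp((r-q)*dt) - d) / (u - d) = 0.456645
Discount per step: exp(-r*dt) = 0.985358
Stock lattice S(k, i) with i counting down-moves:
  k=0: S(0,0) = 1.0500
  k=1: S(1,0) = 1.3893; S(1,1) = 0.7936
  k=2: S(2,0) = 1.8382; S(2,1) = 1.0500; S(2,2) = 0.5998
  k=3: S(3,0) = 2.4322; S(3,1) = 1.3893; S(3,2) = 0.7936; S(3,3) = 0.4533
Terminal payoffs V(N, i) = max(S_T - K, 0):
  V(3,0) = 1.412185; V(3,1) = 0.369286; V(3,2) = 0.000000; V(3,3) = 0.000000
Backward induction: V(k, i) = exp(-r*dt) * [p * V(k+1, i) + (1-p) * V(k+1, i+1)].
  V(2,0) = exp(-r*dt) * [p*1.412185 + (1-p)*0.369286] = 0.833141
  V(2,1) = exp(-r*dt) * [p*0.369286 + (1-p)*0.000000] = 0.166164
  V(2,2) = exp(-r*dt) * [p*0.000000 + (1-p)*0.000000] = 0.000000
  V(1,0) = exp(-r*dt) * [p*0.833141 + (1-p)*0.166164] = 0.463843
  V(1,1) = exp(-r*dt) * [p*0.166164 + (1-p)*0.000000] = 0.074767
  V(0,0) = exp(-r*dt) * [p*0.463843 + (1-p)*0.074767] = 0.248740


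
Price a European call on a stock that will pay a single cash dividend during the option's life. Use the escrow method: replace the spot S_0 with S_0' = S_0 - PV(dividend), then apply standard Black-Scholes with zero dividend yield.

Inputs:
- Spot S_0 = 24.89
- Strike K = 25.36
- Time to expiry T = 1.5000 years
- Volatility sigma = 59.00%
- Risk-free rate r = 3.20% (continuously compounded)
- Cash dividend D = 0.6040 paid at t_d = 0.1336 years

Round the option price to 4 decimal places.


PV(D) = D * exp(-r * t_d) = 0.6040 * 0.99573393 = 0.60142329
S_0' = S_0 - PV(D) = 24.8900 - 0.60142329 = 24.28857671
d1 = (ln(S_0'/K) + (r + sigma^2/2)*T) / (sigma*sqrt(T)) = 0.36798811
d2 = d1 - sigma*sqrt(T) = -0.35461136
exp(-rT) = 0.95313379
N(d1) = 0.64355895; N(d2) = 0.36144038
C = S_0' * N(d1) - K * exp(-rT) * N(d2) = 24.28857671 * 0.64355895 - 25.3600 * 0.95313379 * 0.36144038 = 6.8946

Answer: Price = 6.8946


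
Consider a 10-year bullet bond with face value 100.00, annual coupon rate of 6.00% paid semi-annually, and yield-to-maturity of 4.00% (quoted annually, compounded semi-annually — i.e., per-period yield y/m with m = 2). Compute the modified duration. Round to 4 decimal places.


Answer: Modified duration = 7.7048

Derivation:
Coupon per period c = face * coupon_rate / m = 3.000000
Periods per year m = 2; per-period yield y/m = 0.020000
Number of cashflows N = 20
Cashflows (t years, CF_t, discount factor 1/(1+y/m)^(m*t), PV):
  t = 0.5000: CF_t = 3.000000, DF = 0.980392, PV = 2.941176
  t = 1.0000: CF_t = 3.000000, DF = 0.961169, PV = 2.883506
  t = 1.5000: CF_t = 3.000000, DF = 0.942322, PV = 2.826967
  t = 2.0000: CF_t = 3.000000, DF = 0.923845, PV = 2.771536
  t = 2.5000: CF_t = 3.000000, DF = 0.905731, PV = 2.717192
  t = 3.0000: CF_t = 3.000000, DF = 0.887971, PV = 2.663914
  t = 3.5000: CF_t = 3.000000, DF = 0.870560, PV = 2.611681
  t = 4.0000: CF_t = 3.000000, DF = 0.853490, PV = 2.560471
  t = 4.5000: CF_t = 3.000000, DF = 0.836755, PV = 2.510266
  t = 5.0000: CF_t = 3.000000, DF = 0.820348, PV = 2.461045
  t = 5.5000: CF_t = 3.000000, DF = 0.804263, PV = 2.412789
  t = 6.0000: CF_t = 3.000000, DF = 0.788493, PV = 2.365480
  t = 6.5000: CF_t = 3.000000, DF = 0.773033, PV = 2.319098
  t = 7.0000: CF_t = 3.000000, DF = 0.757875, PV = 2.273625
  t = 7.5000: CF_t = 3.000000, DF = 0.743015, PV = 2.229044
  t = 8.0000: CF_t = 3.000000, DF = 0.728446, PV = 2.185337
  t = 8.5000: CF_t = 3.000000, DF = 0.714163, PV = 2.142488
  t = 9.0000: CF_t = 3.000000, DF = 0.700159, PV = 2.100478
  t = 9.5000: CF_t = 3.000000, DF = 0.686431, PV = 2.059292
  t = 10.0000: CF_t = 103.000000, DF = 0.672971, PV = 69.316047
Price P = sum_t PV_t = 116.351433
First compute Macaulay numerator sum_t t * PV_t:
  t * PV_t at t = 0.5000: 1.470588
  t * PV_t at t = 1.0000: 2.883506
  t * PV_t at t = 1.5000: 4.240451
  t * PV_t at t = 2.0000: 5.543073
  t * PV_t at t = 2.5000: 6.792981
  t * PV_t at t = 3.0000: 7.991742
  t * PV_t at t = 3.5000: 9.140882
  t * PV_t at t = 4.0000: 10.241884
  t * PV_t at t = 4.5000: 11.296196
  t * PV_t at t = 5.0000: 12.305224
  t * PV_t at t = 5.5000: 13.270340
  t * PV_t at t = 6.0000: 14.192877
  t * PV_t at t = 6.5000: 15.074134
  t * PV_t at t = 7.0000: 15.915376
  t * PV_t at t = 7.5000: 16.717831
  t * PV_t at t = 8.0000: 17.482700
  t * PV_t at t = 8.5000: 18.211145
  t * PV_t at t = 9.0000: 18.904303
  t * PV_t at t = 9.5000: 19.563277
  t * PV_t at t = 10.0000: 693.160473
Macaulay duration D = 914.398984 / 116.351433 = 7.858940
Modified duration = D / (1 + y/m) = 7.858940 / (1 + 0.020000) = 7.704844


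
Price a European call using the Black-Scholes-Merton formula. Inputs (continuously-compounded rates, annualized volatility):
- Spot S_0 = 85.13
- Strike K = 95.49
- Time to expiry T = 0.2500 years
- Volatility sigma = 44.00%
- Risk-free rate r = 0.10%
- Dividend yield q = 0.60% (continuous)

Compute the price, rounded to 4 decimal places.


Answer: Price = 3.7416

Derivation:
d1 = (ln(S/K) + (r - q + 0.5*sigma^2) * T) / (sigma * sqrt(T)) = -0.41769105
d2 = d1 - sigma * sqrt(T) = -0.63769105
exp(-rT) = 0.99975003; exp(-qT) = 0.99850112
C = S_0 * exp(-qT) * N(d1) - K * exp(-rT) * N(d2)
N(d1) = 0.33808651; N(d2) = 0.26183741
C = 85.1300 * 0.99850112 * 0.33808651 - 95.4900 * 0.99975003 * 0.26183741 = 3.7416


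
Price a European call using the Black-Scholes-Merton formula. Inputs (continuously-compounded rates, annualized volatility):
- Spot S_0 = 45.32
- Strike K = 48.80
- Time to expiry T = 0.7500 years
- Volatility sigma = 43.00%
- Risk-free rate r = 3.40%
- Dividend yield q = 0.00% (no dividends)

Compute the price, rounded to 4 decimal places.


d1 = (ln(S/K) + (r - q + 0.5*sigma^2) * T) / (sigma * sqrt(T)) = 0.05600465
d2 = d1 - sigma * sqrt(T) = -0.31638627
exp(-rT) = 0.97482238; exp(-qT) = 1.00000000
C = S_0 * exp(-qT) * N(d1) - K * exp(-rT) * N(d2)
N(d1) = 0.52233095; N(d2) = 0.37585467
C = 45.3200 * 1.00000000 * 0.52233095 - 48.8000 * 0.97482238 * 0.37585467 = 5.7921

Answer: Price = 5.7921


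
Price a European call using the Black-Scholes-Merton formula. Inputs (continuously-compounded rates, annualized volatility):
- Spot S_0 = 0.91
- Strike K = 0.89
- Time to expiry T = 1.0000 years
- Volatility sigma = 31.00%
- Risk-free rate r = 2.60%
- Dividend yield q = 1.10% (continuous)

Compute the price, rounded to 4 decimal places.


d1 = (ln(S/K) + (r - q + 0.5*sigma^2) * T) / (sigma * sqrt(T)) = 0.27507463
d2 = d1 - sigma * sqrt(T) = -0.03492537
exp(-rT) = 0.97433509; exp(-qT) = 0.98906028
C = S_0 * exp(-qT) * N(d1) - K * exp(-rT) * N(d2)
N(d1) = 0.60837055; N(d2) = 0.48606963
C = 0.9100 * 0.98906028 * 0.60837055 - 0.8900 * 0.97433509 * 0.48606963 = 0.1261

Answer: Price = 0.1261


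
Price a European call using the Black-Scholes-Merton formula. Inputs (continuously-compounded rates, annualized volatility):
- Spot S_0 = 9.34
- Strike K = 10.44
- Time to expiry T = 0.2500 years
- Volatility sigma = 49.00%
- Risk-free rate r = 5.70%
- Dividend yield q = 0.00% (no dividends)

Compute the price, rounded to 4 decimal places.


Answer: Price = 0.5546

Derivation:
d1 = (ln(S/K) + (r - q + 0.5*sigma^2) * T) / (sigma * sqrt(T)) = -0.27377890
d2 = d1 - sigma * sqrt(T) = -0.51877890
exp(-rT) = 0.98585105; exp(-qT) = 1.00000000
C = S_0 * exp(-qT) * N(d1) - K * exp(-rT) * N(d2)
N(d1) = 0.39212727; N(d2) = 0.30195747
C = 9.3400 * 1.00000000 * 0.39212727 - 10.4400 * 0.98585105 * 0.30195747 = 0.5546


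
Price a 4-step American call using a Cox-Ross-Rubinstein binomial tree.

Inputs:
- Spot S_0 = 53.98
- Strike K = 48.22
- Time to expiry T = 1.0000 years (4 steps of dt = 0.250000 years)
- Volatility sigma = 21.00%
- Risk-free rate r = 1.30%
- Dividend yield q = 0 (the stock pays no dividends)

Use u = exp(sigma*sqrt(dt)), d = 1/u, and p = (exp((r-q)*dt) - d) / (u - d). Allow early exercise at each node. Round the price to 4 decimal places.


Answer: Price = V(0,0) = 8.3886

Derivation:
dt = T/N = 0.250000
u = exp(sigma*sqrt(dt)) = 1.110711; d = 1/u = 0.900325
p = (exp((r-q)*dt) - d) / (u - d) = 0.489247
Discount per step: exp(-r*dt) = 0.996755
Stock lattice S(k, i) with i counting down-moves:
  k=0: S(0,0) = 53.9800
  k=1: S(1,0) = 59.9562; S(1,1) = 48.5995
  k=2: S(2,0) = 66.5939; S(2,1) = 53.9800; S(2,2) = 43.7553
  k=3: S(3,0) = 73.9666; S(3,1) = 59.9562; S(3,2) = 48.5995; S(3,3) = 39.3940
  k=4: S(4,0) = 82.1555; S(4,1) = 66.5939; S(4,2) = 53.9800; S(4,3) = 43.7553; S(4,4) = 35.4674
Terminal payoffs V(N, i) = max(S_T - K, 0):
  V(4,0) = 33.935485; V(4,1) = 18.373942; V(4,2) = 5.760000; V(4,3) = 0.000000; V(4,4) = 0.000000
Backward induction: V(k, i) = exp(-r*dt) * [p * V(k+1, i) + (1-p) * V(k+1, i+1)]; then take max(V_cont, immediate exercise) for American.
  V(3,0) = exp(-r*dt) * [p*33.935485 + (1-p)*18.373942] = 25.903058; exercise = 25.746598; V(3,0) = max -> 25.903058
  V(3,1) = exp(-r*dt) * [p*18.373942 + (1-p)*5.760000] = 11.892619; exercise = 11.736159; V(3,1) = max -> 11.892619
  V(3,2) = exp(-r*dt) * [p*5.760000 + (1-p)*0.000000] = 2.808919; exercise = 0.379518; V(3,2) = max -> 2.808919
  V(3,3) = exp(-r*dt) * [p*0.000000 + (1-p)*0.000000] = 0.000000; exercise = 0.000000; V(3,3) = max -> 0.000000
  V(2,0) = exp(-r*dt) * [p*25.903058 + (1-p)*11.892619] = 18.686355; exercise = 18.373942; V(2,0) = max -> 18.686355
  V(2,1) = exp(-r*dt) * [p*11.892619 + (1-p)*2.808919] = 7.229558; exercise = 5.760000; V(2,1) = max -> 7.229558
  V(2,2) = exp(-r*dt) * [p*2.808919 + (1-p)*0.000000] = 1.369796; exercise = 0.000000; V(2,2) = max -> 1.369796
  V(1,0) = exp(-r*dt) * [p*18.686355 + (1-p)*7.229558] = 12.793116; exercise = 11.736159; V(1,0) = max -> 12.793116
  V(1,1) = exp(-r*dt) * [p*7.229558 + (1-p)*1.369796] = 4.222920; exercise = 0.379518; V(1,1) = max -> 4.222920
  V(0,0) = exp(-r*dt) * [p*12.793116 + (1-p)*4.222920] = 8.388556; exercise = 5.760000; V(0,0) = max -> 8.388556


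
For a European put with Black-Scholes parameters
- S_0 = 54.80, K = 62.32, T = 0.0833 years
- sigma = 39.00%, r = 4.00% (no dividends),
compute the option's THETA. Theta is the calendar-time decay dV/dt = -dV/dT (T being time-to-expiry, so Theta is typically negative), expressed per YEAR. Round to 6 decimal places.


d1 = -1.0565424194; d2 = -1.1691032029
phi(d1) = 0.2283034817; exp(-qT) = 1.0000000000; exp(-rT) = 0.9966735450
Theta = -S*exp(-qT)*phi(d1)*sigma/(2*sqrt(T)) + r*K*exp(-rT)*N(-d2) - q*S*exp(-qT)*N(-d1)
N(-d1) = 0.8546397643; N(-d2) = 0.8788189732; sqrt(T) = 0.2886173938
Term 1 = -54.8000 * 1.0000000000 * 0.2283034817 * 0.3900 / (2 * 0.2886173938) = -8.4528897352
Term 2 = 0.0400 * 62.3200 * 0.9966735450 * 0.8788189732 = 2.1834326051
Term 3 = 0 (no dividend yield, q = 0)
Theta = -8.4528897352 + (2.1834326051) + (0.0000000000) = -6.269457

Answer: Theta = -6.269457


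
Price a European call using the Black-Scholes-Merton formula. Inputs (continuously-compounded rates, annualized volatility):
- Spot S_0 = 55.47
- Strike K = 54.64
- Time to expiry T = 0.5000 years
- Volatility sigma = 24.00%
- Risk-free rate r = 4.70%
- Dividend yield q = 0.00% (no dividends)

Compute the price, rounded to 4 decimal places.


d1 = (ln(S/K) + (r - q + 0.5*sigma^2) * T) / (sigma * sqrt(T)) = 0.31216477
d2 = d1 - sigma * sqrt(T) = 0.14245915
exp(-rT) = 0.97677397; exp(-qT) = 1.00000000
C = S_0 * exp(-qT) * N(d1) - K * exp(-rT) * N(d2)
N(d1) = 0.62254235; N(d2) = 0.55664133
C = 55.4700 * 1.00000000 * 0.62254235 - 54.6400 * 0.97677397 * 0.55664133 = 4.8240

Answer: Price = 4.8240


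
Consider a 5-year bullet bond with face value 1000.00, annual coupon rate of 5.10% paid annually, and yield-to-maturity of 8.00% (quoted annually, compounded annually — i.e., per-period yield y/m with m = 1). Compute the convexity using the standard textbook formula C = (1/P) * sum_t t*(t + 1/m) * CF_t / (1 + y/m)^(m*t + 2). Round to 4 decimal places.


Answer: Convexity = 22.3506

Derivation:
Coupon per period c = face * coupon_rate / m = 51.000000
Periods per year m = 1; per-period yield y/m = 0.080000
Number of cashflows N = 5
Cashflows (t years, CF_t, discount factor 1/(1+y/m)^(m*t), PV):
  t = 1.0000: CF_t = 51.000000, DF = 0.925926, PV = 47.222222
  t = 2.0000: CF_t = 51.000000, DF = 0.857339, PV = 43.724280
  t = 3.0000: CF_t = 51.000000, DF = 0.793832, PV = 40.485444
  t = 4.0000: CF_t = 51.000000, DF = 0.735030, PV = 37.486522
  t = 5.0000: CF_t = 1051.000000, DF = 0.680583, PV = 715.292940
Price P = sum_t PV_t = 884.211409
Convexity numerator sum_t t*(t + 1/m) * CF_t / (1+y/m)^(m*t + 2):
  t = 1.0000: term = 80.970889
  t = 2.0000: term = 224.919135
  t = 3.0000: term = 416.516917
  t = 4.0000: term = 642.773019
  t = 5.0000: term = 18397.452163
Convexity = (1/P) * sum = 19762.632122 / 884.211409 = 22.350574


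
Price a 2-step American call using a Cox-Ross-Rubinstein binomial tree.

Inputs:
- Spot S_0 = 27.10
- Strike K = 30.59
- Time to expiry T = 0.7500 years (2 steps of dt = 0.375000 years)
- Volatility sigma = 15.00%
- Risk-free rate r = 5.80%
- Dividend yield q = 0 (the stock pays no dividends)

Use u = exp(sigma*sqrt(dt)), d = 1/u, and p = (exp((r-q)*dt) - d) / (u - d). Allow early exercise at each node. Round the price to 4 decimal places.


Answer: Price = V(0,0) = 0.6731

Derivation:
dt = T/N = 0.375000
u = exp(sigma*sqrt(dt)) = 1.096207; d = 1/u = 0.912237
p = (exp((r-q)*dt) - d) / (u - d) = 0.596573
Discount per step: exp(-r*dt) = 0.978485
Stock lattice S(k, i) with i counting down-moves:
  k=0: S(0,0) = 27.1000
  k=1: S(1,0) = 29.7072; S(1,1) = 24.7216
  k=2: S(2,0) = 32.5652; S(2,1) = 27.1000; S(2,2) = 22.5520
Terminal payoffs V(N, i) = max(S_T - K, 0):
  V(2,0) = 1.975240; V(2,1) = 0.000000; V(2,2) = 0.000000
Backward induction: V(k, i) = exp(-r*dt) * [p * V(k+1, i) + (1-p) * V(k+1, i+1)]; then take max(V_cont, immediate exercise) for American.
  V(1,0) = exp(-r*dt) * [p*1.975240 + (1-p)*0.000000] = 1.153022; exercise = 0.000000; V(1,0) = max -> 1.153022
  V(1,1) = exp(-r*dt) * [p*0.000000 + (1-p)*0.000000] = 0.000000; exercise = 0.000000; V(1,1) = max -> 0.000000
  V(0,0) = exp(-r*dt) * [p*1.153022 + (1-p)*0.000000] = 0.673062; exercise = 0.000000; V(0,0) = max -> 0.673062


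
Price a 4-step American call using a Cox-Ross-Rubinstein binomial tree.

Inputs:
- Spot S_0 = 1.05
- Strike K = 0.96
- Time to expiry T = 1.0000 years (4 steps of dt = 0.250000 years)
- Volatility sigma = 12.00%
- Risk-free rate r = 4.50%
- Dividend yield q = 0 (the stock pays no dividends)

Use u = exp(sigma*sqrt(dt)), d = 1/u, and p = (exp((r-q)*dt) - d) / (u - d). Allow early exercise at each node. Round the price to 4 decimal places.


dt = T/N = 0.250000
u = exp(sigma*sqrt(dt)) = 1.061837; d = 1/u = 0.941765
p = (exp((r-q)*dt) - d) / (u - d) = 0.579227
Discount per step: exp(-r*dt) = 0.988813
Stock lattice S(k, i) with i counting down-moves:
  k=0: S(0,0) = 1.0500
  k=1: S(1,0) = 1.1149; S(1,1) = 0.9889
  k=2: S(2,0) = 1.1839; S(2,1) = 1.0500; S(2,2) = 0.9313
  k=3: S(3,0) = 1.2571; S(3,1) = 1.1149; S(3,2) = 0.9889; S(3,3) = 0.8770
  k=4: S(4,0) = 1.3348; S(4,1) = 1.1839; S(4,2) = 1.0500; S(4,3) = 0.9313; S(4,4) = 0.8260
Terminal payoffs V(N, i) = max(S_T - K, 0):
  V(4,0) = 0.374812; V(4,1) = 0.223872; V(4,2) = 0.090000; V(4,3) = 0.000000; V(4,4) = 0.000000
Backward induction: V(k, i) = exp(-r*dt) * [p * V(k+1, i) + (1-p) * V(k+1, i+1)]; then take max(V_cont, immediate exercise) for American.
  V(3,0) = exp(-r*dt) * [p*0.374812 + (1-p)*0.223872] = 0.307818; exercise = 0.297078; V(3,0) = max -> 0.307818
  V(3,1) = exp(-r*dt) * [p*0.223872 + (1-p)*0.090000] = 0.165668; exercise = 0.154928; V(3,1) = max -> 0.165668
  V(3,2) = exp(-r*dt) * [p*0.090000 + (1-p)*0.000000] = 0.051547; exercise = 0.028853; V(3,2) = max -> 0.051547
  V(3,3) = exp(-r*dt) * [p*0.000000 + (1-p)*0.000000] = 0.000000; exercise = 0.000000; V(3,3) = max -> 0.000000
  V(2,0) = exp(-r*dt) * [p*0.307818 + (1-p)*0.165668] = 0.245231; exercise = 0.223872; V(2,0) = max -> 0.245231
  V(2,1) = exp(-r*dt) * [p*0.165668 + (1-p)*0.051547] = 0.116333; exercise = 0.090000; V(2,1) = max -> 0.116333
  V(2,2) = exp(-r*dt) * [p*0.051547 + (1-p)*0.000000] = 0.029524; exercise = 0.000000; V(2,2) = max -> 0.029524
  V(1,0) = exp(-r*dt) * [p*0.245231 + (1-p)*0.116333] = 0.188857; exercise = 0.154928; V(1,0) = max -> 0.188857
  V(1,1) = exp(-r*dt) * [p*0.116333 + (1-p)*0.029524] = 0.078913; exercise = 0.028853; V(1,1) = max -> 0.078913
  V(0,0) = exp(-r*dt) * [p*0.188857 + (1-p)*0.078913] = 0.141001; exercise = 0.090000; V(0,0) = max -> 0.141001

Answer: Price = V(0,0) = 0.1410


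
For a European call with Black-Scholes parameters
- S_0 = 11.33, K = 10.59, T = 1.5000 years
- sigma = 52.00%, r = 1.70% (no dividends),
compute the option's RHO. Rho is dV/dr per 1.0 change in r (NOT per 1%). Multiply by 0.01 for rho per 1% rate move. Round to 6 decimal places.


Answer: Rho = 6.683134

Derivation:
d1 = 0.4645298951; d2 = -0.1723374381
phi(d1) = 0.3581395569; exp(-qT) = 1.0000000000; exp(-rT) = 0.9748223790
N(d2) = 0.4315861267
Rho = K*T*exp(-rT)*N(d2) = 10.5900 * 1.5000 * 0.9748223790 * 0.4315861267 = 6.683134


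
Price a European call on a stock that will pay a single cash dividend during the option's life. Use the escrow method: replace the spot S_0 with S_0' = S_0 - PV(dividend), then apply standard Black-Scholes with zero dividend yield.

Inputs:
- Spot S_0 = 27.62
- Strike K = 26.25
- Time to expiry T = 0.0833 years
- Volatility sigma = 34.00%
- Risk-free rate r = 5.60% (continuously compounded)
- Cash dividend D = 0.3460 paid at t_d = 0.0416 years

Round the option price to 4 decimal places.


Answer: Price = 1.7168

Derivation:
PV(D) = D * exp(-r * t_d) = 0.3460 * 0.99767311 = 0.34519490
S_0' = S_0 - PV(D) = 27.6200 - 0.34519490 = 27.27480510
d1 = (ln(S_0'/K) + (r + sigma^2/2)*T) / (sigma*sqrt(T)) = 0.48687434
d2 = d1 - sigma*sqrt(T) = 0.38874443
exp(-rT) = 0.99534606
N(d1) = 0.68682631; N(d2) = 0.65126739
C = S_0' * N(d1) - K * exp(-rT) * N(d2) = 27.27480510 * 0.68682631 - 26.2500 * 0.99534606 * 0.65126739 = 1.7168


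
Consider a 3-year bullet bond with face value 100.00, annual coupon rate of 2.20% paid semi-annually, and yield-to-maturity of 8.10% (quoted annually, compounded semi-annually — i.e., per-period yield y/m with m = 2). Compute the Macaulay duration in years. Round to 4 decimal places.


Answer: Macaulay duration = 2.9110 years

Derivation:
Coupon per period c = face * coupon_rate / m = 1.100000
Periods per year m = 2; per-period yield y/m = 0.040500
Number of cashflows N = 6
Cashflows (t years, CF_t, discount factor 1/(1+y/m)^(m*t), PV):
  t = 0.5000: CF_t = 1.100000, DF = 0.961076, PV = 1.057184
  t = 1.0000: CF_t = 1.100000, DF = 0.923668, PV = 1.016035
  t = 1.5000: CF_t = 1.100000, DF = 0.887715, PV = 0.976487
  t = 2.0000: CF_t = 1.100000, DF = 0.853162, PV = 0.938479
  t = 2.5000: CF_t = 1.100000, DF = 0.819954, PV = 0.901950
  t = 3.0000: CF_t = 101.100000, DF = 0.788039, PV = 79.670703
Price P = sum_t PV_t = 84.560837
Macaulay numerator sum_t t * PV_t:
  t * PV_t at t = 0.5000: 0.528592
  t * PV_t at t = 1.0000: 1.016035
  t * PV_t at t = 1.5000: 1.464730
  t * PV_t at t = 2.0000: 1.876957
  t * PV_t at t = 2.5000: 2.254874
  t * PV_t at t = 3.0000: 239.012108
Macaulay duration D = (sum_t t * PV_t) / P = 246.153297 / 84.560837 = 2.910961


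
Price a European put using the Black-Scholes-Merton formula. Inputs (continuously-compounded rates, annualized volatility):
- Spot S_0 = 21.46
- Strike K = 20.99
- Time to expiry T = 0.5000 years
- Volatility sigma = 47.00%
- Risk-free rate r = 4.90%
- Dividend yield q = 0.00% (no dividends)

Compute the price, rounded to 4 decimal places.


d1 = (ln(S/K) + (r - q + 0.5*sigma^2) * T) / (sigma * sqrt(T)) = 0.30652207
d2 = d1 - sigma * sqrt(T) = -0.02581811
exp(-rT) = 0.97579769; exp(-qT) = 1.00000000
P = K * exp(-rT) * N(-d2) - S_0 * exp(-qT) * N(-d1)
N(-d1) = 0.37960359; N(-d2) = 0.51029879
P = 20.9900 * 0.97579769 * 0.51029879 - 21.4600 * 1.00000000 * 0.37960359 = 2.3056

Answer: Price = 2.3056


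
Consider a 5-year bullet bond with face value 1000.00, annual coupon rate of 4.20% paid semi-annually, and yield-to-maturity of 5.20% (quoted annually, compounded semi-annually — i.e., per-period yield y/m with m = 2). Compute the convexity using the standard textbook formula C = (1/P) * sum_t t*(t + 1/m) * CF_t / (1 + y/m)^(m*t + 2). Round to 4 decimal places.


Coupon per period c = face * coupon_rate / m = 21.000000
Periods per year m = 2; per-period yield y/m = 0.026000
Number of cashflows N = 10
Cashflows (t years, CF_t, discount factor 1/(1+y/m)^(m*t), PV):
  t = 0.5000: CF_t = 21.000000, DF = 0.974659, PV = 20.467836
  t = 1.0000: CF_t = 21.000000, DF = 0.949960, PV = 19.949158
  t = 1.5000: CF_t = 21.000000, DF = 0.925887, PV = 19.443624
  t = 2.0000: CF_t = 21.000000, DF = 0.902424, PV = 18.950901
  t = 2.5000: CF_t = 21.000000, DF = 0.879555, PV = 18.470663
  t = 3.0000: CF_t = 21.000000, DF = 0.857266, PV = 18.002596
  t = 3.5000: CF_t = 21.000000, DF = 0.835542, PV = 17.546390
  t = 4.0000: CF_t = 21.000000, DF = 0.814369, PV = 17.101744
  t = 4.5000: CF_t = 21.000000, DF = 0.793732, PV = 16.668367
  t = 5.0000: CF_t = 1021.000000, DF = 0.773618, PV = 789.863662
Price P = sum_t PV_t = 956.464940
Convexity numerator sum_t t*(t + 1/m) * CF_t / (1+y/m)^(m*t + 2):
  t = 0.5000: term = 9.721812
  t = 1.0000: term = 28.426351
  t = 1.5000: term = 55.411990
  t = 2.0000: term = 90.012979
  t = 2.5000: term = 131.597922
  t = 3.0000: term = 179.568315
  t = 3.5000: term = 233.357135
  t = 4.0000: term = 292.427487
  t = 4.5000: term = 356.271305
  t = 5.0000: term = 20634.317399
Convexity = (1/P) * sum = 22011.112694 / 956.464940 = 23.012984

Answer: Convexity = 23.0130


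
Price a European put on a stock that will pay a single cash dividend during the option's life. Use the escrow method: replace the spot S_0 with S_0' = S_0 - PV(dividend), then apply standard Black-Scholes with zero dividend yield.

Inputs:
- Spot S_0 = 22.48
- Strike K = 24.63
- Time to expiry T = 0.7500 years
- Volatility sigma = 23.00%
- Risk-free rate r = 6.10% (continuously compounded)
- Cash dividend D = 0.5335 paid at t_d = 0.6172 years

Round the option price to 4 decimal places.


Answer: Price = 2.6917

Derivation:
PV(D) = D * exp(-r * t_d) = 0.5335 * 0.96305072 = 0.51378756
S_0' = S_0 - PV(D) = 22.4800 - 0.51378756 = 21.96621244
d1 = (ln(S_0'/K) + (r + sigma^2/2)*T) / (sigma*sqrt(T)) = -0.24536000
d2 = d1 - sigma*sqrt(T) = -0.44454584
exp(-rT) = 0.95528075
N(-d1) = 0.59691115; N(-d2) = 0.67167600
P = K * exp(-rT) * N(-d2) - S_0' * N(-d1) = 24.6300 * 0.95528075 * 0.67167600 - 21.96621244 * 0.59691115 = 2.6917


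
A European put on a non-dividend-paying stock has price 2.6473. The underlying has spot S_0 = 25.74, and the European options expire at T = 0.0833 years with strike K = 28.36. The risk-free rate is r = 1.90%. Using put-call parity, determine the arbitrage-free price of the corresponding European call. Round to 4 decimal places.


Put-call parity: C - P = S_0 * exp(-qT) - K * exp(-rT).
S_0 * exp(-qT) = 25.7400 * 1.00000000 = 25.74000000
K * exp(-rT) = 28.3600 * 0.99841855 = 28.31515013
C = P + S*exp(-qT) - K*exp(-rT)
C = 2.6473 + 25.74000000 - 28.31515013 = 0.0721

Answer: Call price = 0.0721


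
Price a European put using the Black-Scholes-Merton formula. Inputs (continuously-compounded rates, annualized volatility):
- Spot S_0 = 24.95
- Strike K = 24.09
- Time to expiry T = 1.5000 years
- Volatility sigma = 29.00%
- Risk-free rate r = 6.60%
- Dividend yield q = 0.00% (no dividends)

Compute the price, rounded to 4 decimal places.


d1 = (ln(S/K) + (r - q + 0.5*sigma^2) * T) / (sigma * sqrt(T)) = 0.55508255
d2 = d1 - sigma * sqrt(T) = 0.19990653
exp(-rT) = 0.90574271; exp(-qT) = 1.00000000
P = K * exp(-rT) * N(-d2) - S_0 * exp(-qT) * N(-d1)
N(-d1) = 0.28941910; N(-d2) = 0.42077684
P = 24.0900 * 0.90574271 * 0.42077684 - 24.9500 * 1.00000000 * 0.28941910 = 1.9601

Answer: Price = 1.9601


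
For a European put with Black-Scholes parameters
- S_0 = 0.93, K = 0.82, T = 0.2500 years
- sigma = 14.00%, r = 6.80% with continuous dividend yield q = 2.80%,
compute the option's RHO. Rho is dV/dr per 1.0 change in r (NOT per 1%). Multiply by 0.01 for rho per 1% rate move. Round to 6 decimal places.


Answer: Rho = -0.005707

Derivation:
d1 = 1.9761463698; d2 = 1.9061463698
phi(d1) = 0.0566130491; exp(-qT) = 0.9930244429; exp(-rT) = 0.9831436846
N(-d2) = 0.0283156090
Rho = -K*T*exp(-rT)*N(-d2) = -0.8200 * 0.2500 * 0.9831436846 * 0.0283156090 = -0.005707


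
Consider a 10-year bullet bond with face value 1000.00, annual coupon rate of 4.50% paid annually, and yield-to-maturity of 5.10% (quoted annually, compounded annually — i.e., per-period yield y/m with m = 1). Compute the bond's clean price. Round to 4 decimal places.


Answer: Price = 953.8938

Derivation:
Coupon per period c = face * coupon_rate / m = 45.000000
Periods per year m = 1; per-period yield y/m = 0.051000
Number of cashflows N = 10
Cashflows (t years, CF_t, discount factor 1/(1+y/m)^(m*t), PV):
  t = 1.0000: CF_t = 45.000000, DF = 0.951475, PV = 42.816365
  t = 2.0000: CF_t = 45.000000, DF = 0.905304, PV = 40.738692
  t = 3.0000: CF_t = 45.000000, DF = 0.861374, PV = 38.761838
  t = 4.0000: CF_t = 45.000000, DF = 0.819576, PV = 36.880912
  t = 5.0000: CF_t = 45.000000, DF = 0.779806, PV = 35.091258
  t = 6.0000: CF_t = 45.000000, DF = 0.741965, PV = 33.388447
  t = 7.0000: CF_t = 45.000000, DF = 0.705961, PV = 31.768265
  t = 8.0000: CF_t = 45.000000, DF = 0.671705, PV = 30.226703
  t = 9.0000: CF_t = 45.000000, DF = 0.639110, PV = 28.759946
  t = 10.0000: CF_t = 1045.000000, DF = 0.608097, PV = 635.461334
Price P = sum_t PV_t = 953.893761


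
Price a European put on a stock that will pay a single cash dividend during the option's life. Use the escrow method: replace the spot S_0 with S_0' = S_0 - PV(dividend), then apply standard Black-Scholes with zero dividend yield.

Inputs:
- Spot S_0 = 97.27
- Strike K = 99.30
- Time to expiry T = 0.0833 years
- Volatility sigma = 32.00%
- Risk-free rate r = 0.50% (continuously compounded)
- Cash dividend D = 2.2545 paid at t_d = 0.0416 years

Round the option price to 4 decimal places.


Answer: Price = 6.0917

Derivation:
PV(D) = D * exp(-r * t_d) = 2.2545 * 0.99979202 = 2.25403111
S_0' = S_0 - PV(D) = 97.2700 - 2.25403111 = 95.01596889
d1 = (ln(S_0'/K) + (r + sigma^2/2)*T) / (sigma*sqrt(T)) = -0.42681008
d2 = d1 - sigma*sqrt(T) = -0.51916764
exp(-rT) = 0.99958359
N(-d1) = 0.66524117; N(-d2) = 0.69817808
P = K * exp(-rT) * N(-d2) - S_0' * N(-d1) = 99.3000 * 0.99958359 * 0.69817808 - 95.01596889 * 0.66524117 = 6.0917


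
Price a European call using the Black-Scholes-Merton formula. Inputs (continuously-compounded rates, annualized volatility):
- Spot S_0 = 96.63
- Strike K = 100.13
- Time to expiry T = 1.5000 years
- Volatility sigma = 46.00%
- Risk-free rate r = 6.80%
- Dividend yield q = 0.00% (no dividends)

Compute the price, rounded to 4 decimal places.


d1 = (ln(S/K) + (r - q + 0.5*sigma^2) * T) / (sigma * sqrt(T)) = 0.39958617
d2 = d1 - sigma * sqrt(T) = -0.16379647
exp(-rT) = 0.90302955; exp(-qT) = 1.00000000
C = S_0 * exp(-qT) * N(d1) - K * exp(-rT) * N(d2)
N(d1) = 0.65526933; N(d2) = 0.43494568
C = 96.6300 * 1.00000000 * 0.65526933 - 100.1300 * 0.90302955 * 0.43494568 = 23.9907

Answer: Price = 23.9907


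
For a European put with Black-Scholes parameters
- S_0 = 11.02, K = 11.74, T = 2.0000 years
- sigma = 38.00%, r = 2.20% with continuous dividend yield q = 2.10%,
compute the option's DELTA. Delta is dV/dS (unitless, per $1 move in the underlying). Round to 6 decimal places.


Answer: Delta = -0.420510

Derivation:
d1 = 0.1546516764; d2 = -0.3827494773
phi(d1) = 0.3941999135; exp(-qT) = 0.9588697806; exp(-rT) = 0.9569539575
N(-d1) = 0.4385479641
Delta = -exp(-qT) * N(-d1) = -0.9588697806 * 0.4385479641 = -0.420510


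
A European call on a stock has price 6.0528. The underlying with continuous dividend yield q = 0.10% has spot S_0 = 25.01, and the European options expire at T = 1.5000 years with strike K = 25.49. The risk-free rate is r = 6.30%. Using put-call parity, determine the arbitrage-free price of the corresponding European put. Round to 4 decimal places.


Put-call parity: C - P = S_0 * exp(-qT) - K * exp(-rT).
S_0 * exp(-qT) = 25.0100 * 0.99850112 = 24.97251312
K * exp(-rT) = 25.4900 * 0.90982773 = 23.19150896
P = C - S*exp(-qT) + K*exp(-rT)
P = 6.0528 - 24.97251312 + 23.19150896 = 4.2718

Answer: Put price = 4.2718


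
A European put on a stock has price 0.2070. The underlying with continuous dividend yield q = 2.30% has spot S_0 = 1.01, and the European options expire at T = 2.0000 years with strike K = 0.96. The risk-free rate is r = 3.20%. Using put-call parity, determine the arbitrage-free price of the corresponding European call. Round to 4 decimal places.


Answer: Call price = 0.2711

Derivation:
Put-call parity: C - P = S_0 * exp(-qT) - K * exp(-rT).
S_0 * exp(-qT) = 1.0100 * 0.95504196 = 0.96459238
K * exp(-rT) = 0.9600 * 0.93800500 = 0.90048480
C = P + S*exp(-qT) - K*exp(-rT)
C = 0.2070 + 0.96459238 - 0.90048480 = 0.2711


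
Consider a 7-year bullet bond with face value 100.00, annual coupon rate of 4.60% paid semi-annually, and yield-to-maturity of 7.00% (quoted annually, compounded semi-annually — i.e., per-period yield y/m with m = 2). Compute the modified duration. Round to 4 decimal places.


Answer: Modified duration = 5.7779

Derivation:
Coupon per period c = face * coupon_rate / m = 2.300000
Periods per year m = 2; per-period yield y/m = 0.035000
Number of cashflows N = 14
Cashflows (t years, CF_t, discount factor 1/(1+y/m)^(m*t), PV):
  t = 0.5000: CF_t = 2.300000, DF = 0.966184, PV = 2.222222
  t = 1.0000: CF_t = 2.300000, DF = 0.933511, PV = 2.147075
  t = 1.5000: CF_t = 2.300000, DF = 0.901943, PV = 2.074468
  t = 2.0000: CF_t = 2.300000, DF = 0.871442, PV = 2.004317
  t = 2.5000: CF_t = 2.300000, DF = 0.841973, PV = 1.936538
  t = 3.0000: CF_t = 2.300000, DF = 0.813501, PV = 1.871051
  t = 3.5000: CF_t = 2.300000, DF = 0.785991, PV = 1.807779
  t = 4.0000: CF_t = 2.300000, DF = 0.759412, PV = 1.746647
  t = 4.5000: CF_t = 2.300000, DF = 0.733731, PV = 1.687581
  t = 5.0000: CF_t = 2.300000, DF = 0.708919, PV = 1.630513
  t = 5.5000: CF_t = 2.300000, DF = 0.684946, PV = 1.575375
  t = 6.0000: CF_t = 2.300000, DF = 0.661783, PV = 1.522102
  t = 6.5000: CF_t = 2.300000, DF = 0.639404, PV = 1.470630
  t = 7.0000: CF_t = 102.300000, DF = 0.617782, PV = 63.199077
Price P = sum_t PV_t = 86.895376
First compute Macaulay numerator sum_t t * PV_t:
  t * PV_t at t = 0.5000: 1.111111
  t * PV_t at t = 1.0000: 2.147075
  t * PV_t at t = 1.5000: 3.111702
  t * PV_t at t = 2.0000: 4.008634
  t * PV_t at t = 2.5000: 4.841346
  t * PV_t at t = 3.0000: 5.613154
  t * PV_t at t = 3.5000: 6.327227
  t * PV_t at t = 4.0000: 6.986586
  t * PV_t at t = 4.5000: 7.594116
  t * PV_t at t = 5.0000: 8.152566
  t * PV_t at t = 5.5000: 8.664563
  t * PV_t at t = 6.0000: 9.132610
  t * PV_t at t = 6.5000: 9.559092
  t * PV_t at t = 7.0000: 442.393540
Macaulay duration D = 519.643323 / 86.895376 = 5.980103
Modified duration = D / (1 + y/m) = 5.980103 / (1 + 0.035000) = 5.777878


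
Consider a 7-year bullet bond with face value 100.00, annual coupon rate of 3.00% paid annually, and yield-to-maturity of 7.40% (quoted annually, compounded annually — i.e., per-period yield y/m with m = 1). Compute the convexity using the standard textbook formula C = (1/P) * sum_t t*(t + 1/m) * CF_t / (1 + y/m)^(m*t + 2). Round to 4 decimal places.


Answer: Convexity = 42.3190

Derivation:
Coupon per period c = face * coupon_rate / m = 3.000000
Periods per year m = 1; per-period yield y/m = 0.074000
Number of cashflows N = 7
Cashflows (t years, CF_t, discount factor 1/(1+y/m)^(m*t), PV):
  t = 1.0000: CF_t = 3.000000, DF = 0.931099, PV = 2.793296
  t = 2.0000: CF_t = 3.000000, DF = 0.866945, PV = 2.600834
  t = 3.0000: CF_t = 3.000000, DF = 0.807211, PV = 2.421633
  t = 4.0000: CF_t = 3.000000, DF = 0.751593, PV = 2.254780
  t = 5.0000: CF_t = 3.000000, DF = 0.699808, PV = 2.099423
  t = 6.0000: CF_t = 3.000000, DF = 0.651590, PV = 1.954770
  t = 7.0000: CF_t = 103.000000, DF = 0.606694, PV = 62.489530
Price P = sum_t PV_t = 76.614265
Convexity numerator sum_t t*(t + 1/m) * CF_t / (1+y/m)^(m*t + 2):
  t = 1.0000: term = 4.843267
  t = 2.0000: term = 13.528679
  t = 3.0000: term = 25.193070
  t = 4.0000: term = 39.095391
  t = 5.0000: term = 54.602502
  t = 6.0000: term = 71.176445
  t = 7.0000: term = 3033.798410
Convexity = (1/P) * sum = 3242.237764 / 76.614265 = 42.318983


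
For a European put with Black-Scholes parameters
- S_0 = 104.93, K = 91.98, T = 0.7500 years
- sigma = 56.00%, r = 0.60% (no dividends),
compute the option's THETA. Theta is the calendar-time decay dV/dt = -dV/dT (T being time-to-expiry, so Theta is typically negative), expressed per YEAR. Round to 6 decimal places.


Answer: Theta = -11.535734

Derivation:
d1 = 0.5233727596; d2 = 0.0383985335
phi(d1) = 0.3478798714; exp(-qT) = 1.0000000000; exp(-rT) = 0.9955101098
Theta = -S*exp(-qT)*phi(d1)*sigma/(2*sqrt(T)) + r*K*exp(-rT)*N(-d2) - q*S*exp(-qT)*N(-d1)
N(-d1) = 0.3003574384; N(-d2) = 0.4846849651; sqrt(T) = 0.8660254038
Term 1 = -104.9300 * 1.0000000000 * 0.3478798714 * 0.5600 / (2 * 0.8660254038) = -11.8020207362
Term 2 = 0.0060 * 91.9800 * 0.9955101098 * 0.4846849651 = 0.2662869471
Term 3 = 0 (no dividend yield, q = 0)
Theta = -11.8020207362 + (0.2662869471) + (0.0000000000) = -11.535734


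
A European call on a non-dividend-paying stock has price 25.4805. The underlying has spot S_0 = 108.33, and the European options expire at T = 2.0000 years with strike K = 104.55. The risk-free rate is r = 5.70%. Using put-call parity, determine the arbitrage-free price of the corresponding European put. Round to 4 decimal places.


Put-call parity: C - P = S_0 * exp(-qT) - K * exp(-rT).
S_0 * exp(-qT) = 108.3300 * 1.00000000 = 108.33000000
K * exp(-rT) = 104.5500 * 0.89225796 = 93.28556929
P = C - S*exp(-qT) + K*exp(-rT)
P = 25.4805 - 108.33000000 + 93.28556929 = 10.4361

Answer: Put price = 10.4361


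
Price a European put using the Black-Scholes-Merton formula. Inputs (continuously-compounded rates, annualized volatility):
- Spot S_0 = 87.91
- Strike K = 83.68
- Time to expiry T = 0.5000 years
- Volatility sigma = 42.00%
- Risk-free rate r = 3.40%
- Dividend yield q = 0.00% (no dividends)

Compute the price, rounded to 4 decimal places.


d1 = (ln(S/K) + (r - q + 0.5*sigma^2) * T) / (sigma * sqrt(T)) = 0.37178181
d2 = d1 - sigma * sqrt(T) = 0.07479696
exp(-rT) = 0.98314368; exp(-qT) = 1.00000000
P = K * exp(-rT) * N(-d2) - S_0 * exp(-qT) * N(-d1)
N(-d1) = 0.35502766; N(-d2) = 0.47018813
P = 83.6800 * 0.98314368 * 0.47018813 - 87.9100 * 1.00000000 * 0.35502766 = 7.4716

Answer: Price = 7.4716


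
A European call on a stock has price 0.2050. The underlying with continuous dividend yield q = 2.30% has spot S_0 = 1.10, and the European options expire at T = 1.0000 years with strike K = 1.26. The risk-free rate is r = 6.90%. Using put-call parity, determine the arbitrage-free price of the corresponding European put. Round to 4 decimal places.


Answer: Put price = 0.3060

Derivation:
Put-call parity: C - P = S_0 * exp(-qT) - K * exp(-rT).
S_0 * exp(-qT) = 1.1000 * 0.97726248 = 1.07498873
K * exp(-rT) = 1.2600 * 0.93332668 = 1.17599162
P = C - S*exp(-qT) + K*exp(-rT)
P = 0.2050 - 1.07498873 + 1.17599162 = 0.3060
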